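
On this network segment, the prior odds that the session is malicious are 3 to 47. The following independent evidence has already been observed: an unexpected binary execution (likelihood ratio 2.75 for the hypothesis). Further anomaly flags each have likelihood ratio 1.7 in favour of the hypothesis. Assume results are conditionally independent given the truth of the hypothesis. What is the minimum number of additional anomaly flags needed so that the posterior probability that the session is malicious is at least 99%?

Prior odds = 3/47.
Bayes factor of the evidence already in hand = 2.75.
Odds after that evidence = (3/47) × 2.75 = 33/188.
Target odds = 0.99/0.01 = 99.
Need 1.7ⁿ ≥ 99 ÷ (33/188) = 564.
1.7¹¹ ≈342.719 falls short of 564 but 1.7¹² ≈582.622 reaches it, so n = 12.

12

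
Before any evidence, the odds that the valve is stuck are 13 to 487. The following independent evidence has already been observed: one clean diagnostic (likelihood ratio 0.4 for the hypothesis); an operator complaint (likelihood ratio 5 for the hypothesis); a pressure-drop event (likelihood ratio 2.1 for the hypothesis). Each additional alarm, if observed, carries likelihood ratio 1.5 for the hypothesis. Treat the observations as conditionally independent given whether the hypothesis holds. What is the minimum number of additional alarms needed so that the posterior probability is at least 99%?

Prior odds = 13/487.
Combined Bayes factor of the evidence already in hand = 0.4 × 5 × 2.1 = 4.2.
Odds after that evidence = (13/487) × 4.2 = 273/2435.
Target odds = 0.99/0.01 = 99.
Need 1.5ⁿ ≥ 99 ÷ (273/2435) = 80355/91.
1.5¹⁶ = 43046721/65536 falls short of 80355/91 but 1.5¹⁷ = 129140163/131072 reaches it, so n = 17.

17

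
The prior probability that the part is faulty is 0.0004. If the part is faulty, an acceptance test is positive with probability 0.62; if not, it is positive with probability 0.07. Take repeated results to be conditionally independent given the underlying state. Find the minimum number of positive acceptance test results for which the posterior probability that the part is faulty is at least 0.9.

5

Prior odds: 0.0004 ÷ 0.9996 = 1/2499.
Likelihood ratio of a positive = 0.62/0.07 = 62/7.
Target posterior odds = 0.9/0.1 = 9.
Need (1/2499) × (62/7)ⁿ ≥ 9, i.e. (62/7)ⁿ ≥ 22491.
(62/7)⁴ = 14776336/2401 falls short of 22491 but (62/7)⁵ = 916132832/16807 reaches it, so n = 5.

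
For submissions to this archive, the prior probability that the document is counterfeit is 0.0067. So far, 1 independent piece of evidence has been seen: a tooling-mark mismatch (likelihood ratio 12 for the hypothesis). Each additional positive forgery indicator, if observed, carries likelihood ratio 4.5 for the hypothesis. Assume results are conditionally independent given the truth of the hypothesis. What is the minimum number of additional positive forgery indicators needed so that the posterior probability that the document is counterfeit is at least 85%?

3

Prior odds = 0.0067/0.9933 = 67/9933.
Bayes factor of the evidence already in hand = 12.
Odds after that evidence = (67/9933) × 12 = 268/3311.
Target odds = 0.85/0.15 = 17/3.
Need 4.5ⁿ ≥ 17/3 ÷ (268/3311) = 56287/804.
4.5² = 20.25 falls short of 56287/804 but 4.5³ = 91.125 reaches it, so n = 3.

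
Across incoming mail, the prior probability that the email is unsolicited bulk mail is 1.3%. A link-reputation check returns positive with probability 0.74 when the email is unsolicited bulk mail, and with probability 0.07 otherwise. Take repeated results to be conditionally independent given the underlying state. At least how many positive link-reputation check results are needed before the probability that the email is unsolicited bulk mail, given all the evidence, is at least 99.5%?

Prior odds: 0.013 ÷ 0.987 = 13/987.
Likelihood ratio of a positive result = 0.74/0.07 = 74/7.
Target odds: 0.995 ÷ 0.005 = 199.
Require (74/7)ⁿ ≥ 199 ÷ (13/987) = 196413/13.
(74/7)⁴ = 29986576/2401 falls short of 196413/13 but (74/7)⁵ ≈132029 reaches it, so n = 5.

5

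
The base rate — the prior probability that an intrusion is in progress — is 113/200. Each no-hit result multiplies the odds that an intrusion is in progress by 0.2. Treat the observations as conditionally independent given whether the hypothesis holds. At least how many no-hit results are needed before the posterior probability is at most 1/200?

Prior odds: 0.565 ÷ 0.435 = 113/87.
Likelihood ratio per no-hit result = 0.2.
Target odds: 0.005 ÷ 0.995 = 1/199.
Need (113/87) × 0.2ⁿ ≤ 1/199, i.e. 0.2ⁿ ≤ 87/22487.
0.2³ = 0.008 is still above 87/22487 but 0.2⁴ = 0.0016 is at or below it, so n = 4.

4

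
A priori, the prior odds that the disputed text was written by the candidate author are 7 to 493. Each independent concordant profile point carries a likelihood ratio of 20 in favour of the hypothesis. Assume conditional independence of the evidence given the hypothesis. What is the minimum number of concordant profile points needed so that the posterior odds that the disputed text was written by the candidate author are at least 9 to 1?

Prior odds = 7/493.
Likelihood ratio per concordant profile point = 20.
Target odds = 9.
Need (7/493) × 20ⁿ ≥ 9, i.e. 20ⁿ ≥ 4437/7.
20² = 400 falls short of 4437/7 but 20³ = 8000 reaches it, so n = 3.

3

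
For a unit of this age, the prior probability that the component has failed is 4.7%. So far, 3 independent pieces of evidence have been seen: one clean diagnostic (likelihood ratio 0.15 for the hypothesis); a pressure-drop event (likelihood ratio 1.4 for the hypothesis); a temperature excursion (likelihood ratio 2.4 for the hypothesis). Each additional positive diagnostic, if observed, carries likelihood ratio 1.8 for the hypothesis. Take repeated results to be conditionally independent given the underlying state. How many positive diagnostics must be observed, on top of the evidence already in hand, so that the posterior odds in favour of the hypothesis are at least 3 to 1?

Prior odds = 0.047/0.953 = 47/953.
Combined Bayes factor of the evidence already in hand = 0.15 × 1.4 × 2.4 = 0.504.
Odds after that evidence = (47/953) × 0.504 = 2961/119125.
Target odds = 3.
Need 1.8ⁿ ≥ 3 ÷ (2961/119125) = 119125/987.
1.8⁸ = 43046721/390625 falls short of 119125/987 but 1.8⁹ = 387420489/1953125 reaches it, so n = 9.

9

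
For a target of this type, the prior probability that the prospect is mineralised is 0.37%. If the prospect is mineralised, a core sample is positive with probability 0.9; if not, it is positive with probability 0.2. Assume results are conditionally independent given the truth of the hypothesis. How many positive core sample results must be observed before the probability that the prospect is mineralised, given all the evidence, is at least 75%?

Prior odds = 0.0037/0.9963 = 37/9963.
Likelihood ratio of a positive = 0.9/0.2 = 4.5.
Target posterior odds = 0.75/0.25 = 3.
Require 4.5ⁿ ≥ 3 ÷ (37/9963) = 29889/37.
4.5⁴ = 410.0625 falls short of 29889/37 but 4.5⁵ = 1845.28125 reaches it, so n = 5.

5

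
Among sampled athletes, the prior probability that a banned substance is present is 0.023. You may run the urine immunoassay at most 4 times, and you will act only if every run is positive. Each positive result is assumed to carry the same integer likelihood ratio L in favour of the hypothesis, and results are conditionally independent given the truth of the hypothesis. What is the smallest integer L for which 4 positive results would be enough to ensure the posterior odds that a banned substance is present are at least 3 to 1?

4

Prior odds = 0.023/0.977 = 23/977.
Target odds = 3.
Need L⁴ ≥ 3 ÷ (23/977) = 2931/23.
3⁴ = 81 < 2931/23 ≤ 256 = 4⁴, so L = 4.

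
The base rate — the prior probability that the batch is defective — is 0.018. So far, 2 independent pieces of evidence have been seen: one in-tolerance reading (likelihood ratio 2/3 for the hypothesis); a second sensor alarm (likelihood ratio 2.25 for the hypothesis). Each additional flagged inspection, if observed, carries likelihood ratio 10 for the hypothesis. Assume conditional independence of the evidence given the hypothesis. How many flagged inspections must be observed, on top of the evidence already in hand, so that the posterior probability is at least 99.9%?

5

Prior odds = 0.018/0.982 = 9/491.
Combined Bayes factor of the evidence already in hand = (2/3) × 2.25 = 1.5.
Odds after that evidence = (9/491) × 1.5 = 27/982.
Target odds = 0.999/0.001 = 999.
Need 10ⁿ ≥ 999 ÷ (27/982) = 36334.
10⁴ = 10000 falls short of 36334 but 10⁵ = 100000 reaches it, so n = 5.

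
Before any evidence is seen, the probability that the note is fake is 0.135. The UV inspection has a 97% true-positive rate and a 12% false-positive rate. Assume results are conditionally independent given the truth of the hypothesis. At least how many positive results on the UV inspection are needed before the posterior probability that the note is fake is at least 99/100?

Prior odds = 0.135/0.865 = 27/173.
Likelihood ratio of a positive result = 0.97/0.12 = 97/12.
Target odds: 0.99 ÷ 0.01 = 99.
Require (97/12)ⁿ ≥ 99 ÷ (27/173) = 1903/3.
(97/12)³ = 912673/1728 falls short of 1903/3 but (97/12)⁴ = 88529281/20736 reaches it, so n = 4.

4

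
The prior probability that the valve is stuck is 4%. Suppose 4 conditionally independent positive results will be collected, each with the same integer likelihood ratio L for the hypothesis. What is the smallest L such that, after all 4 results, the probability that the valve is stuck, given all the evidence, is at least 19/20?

Prior odds = 0.04/0.96 = 1/24.
Target odds = 0.95/0.05 = 19.
Need L⁴ ≥ 19 ÷ (1/24) = 456.
4⁴ = 256 < 456 ≤ 625 = 5⁴, so L = 5.

5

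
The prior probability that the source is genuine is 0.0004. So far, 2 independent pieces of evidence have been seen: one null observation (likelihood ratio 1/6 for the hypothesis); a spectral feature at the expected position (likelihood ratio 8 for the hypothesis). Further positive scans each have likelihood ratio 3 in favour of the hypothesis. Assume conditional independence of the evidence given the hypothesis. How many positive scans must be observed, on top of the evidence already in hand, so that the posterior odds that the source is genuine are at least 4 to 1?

9

Prior odds = 0.0004/0.9996 = 1/2499.
Combined Bayes factor of the evidence already in hand = (1/6) × 8 = 4/3.
Odds after that evidence = (1/2499) × 4/3 = 4/7497.
Target odds = 4.
Need 3ⁿ ≥ 4 ÷ (4/7497) = 7497.
3⁸ = 6561 falls short of 7497 but 3⁹ = 19683 reaches it, so n = 9.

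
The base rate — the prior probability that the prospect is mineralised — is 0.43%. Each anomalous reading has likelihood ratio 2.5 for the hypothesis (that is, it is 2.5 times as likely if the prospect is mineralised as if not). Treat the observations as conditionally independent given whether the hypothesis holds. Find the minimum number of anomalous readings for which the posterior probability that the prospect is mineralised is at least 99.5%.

Prior odds: 0.0043 ÷ 0.9957 = 43/9957.
Likelihood ratio per anomalous reading = 2.5.
Target odds: 0.995 ÷ 0.005 = 199.
Need (43/9957) × 2.5ⁿ ≥ 199, i.e. 2.5ⁿ ≥ 1981443/43.
2.5¹¹ = 48828125/2048 falls short of 1981443/43 but 2.5¹² = 244140625/4096 reaches it, so n = 12.

12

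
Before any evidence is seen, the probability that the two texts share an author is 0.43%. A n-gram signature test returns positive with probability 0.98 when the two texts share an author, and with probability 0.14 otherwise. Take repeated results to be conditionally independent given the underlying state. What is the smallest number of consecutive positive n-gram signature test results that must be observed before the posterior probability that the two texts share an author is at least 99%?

6

Prior odds: 0.0043 ÷ 0.9957 = 43/9957.
Likelihood ratio of a positive result = 0.98/0.14 = 7.
Target odds: 0.99 ÷ 0.01 = 99.
Need (43/9957) × 7ⁿ ≥ 99, i.e. 7ⁿ ≥ 985743/43.
7⁵ = 16807 falls short of 985743/43 but 7⁶ = 117649 reaches it, so n = 6.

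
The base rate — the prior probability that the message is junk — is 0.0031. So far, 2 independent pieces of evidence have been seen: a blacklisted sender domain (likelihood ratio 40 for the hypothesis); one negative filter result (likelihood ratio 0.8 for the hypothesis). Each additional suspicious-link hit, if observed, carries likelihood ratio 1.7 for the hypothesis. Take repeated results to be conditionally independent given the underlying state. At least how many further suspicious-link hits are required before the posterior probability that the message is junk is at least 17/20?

8

Prior odds = 0.0031/0.9969 = 31/9969.
Combined Bayes factor of the evidence already in hand = 40 × 0.8 = 32.
Odds after that evidence = (31/9969) × 32 = 992/9969.
Target odds = 0.85/0.15 = 17/3.
Need 1.7ⁿ ≥ 17/3 ÷ (992/9969) = 56491/992.
1.7⁷ = 410338673/10000000 falls short of 56491/992 but 1.7⁸ ≈69.7576 reaches it, so n = 8.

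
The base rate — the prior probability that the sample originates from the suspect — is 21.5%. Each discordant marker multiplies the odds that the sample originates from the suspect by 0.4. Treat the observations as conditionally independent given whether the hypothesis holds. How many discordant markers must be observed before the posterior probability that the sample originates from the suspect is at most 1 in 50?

Prior odds: 0.215 ÷ 0.785 = 43/157.
Likelihood ratio per discordant marker = 0.4.
Target posterior odds = 0.02/0.98 = 1/49.
Need (43/157) × 0.4ⁿ ≤ 1/49, i.e. 0.4ⁿ ≤ 157/2107.
0.4² = 0.16 is still above 157/2107 but 0.4³ = 0.064 is at or below it, so n = 3.

3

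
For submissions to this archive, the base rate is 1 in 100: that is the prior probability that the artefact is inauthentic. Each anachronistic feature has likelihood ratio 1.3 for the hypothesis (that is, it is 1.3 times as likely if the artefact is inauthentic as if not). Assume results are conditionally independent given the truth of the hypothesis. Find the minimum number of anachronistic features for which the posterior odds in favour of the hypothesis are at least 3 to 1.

22

Prior odds: 0.01 ÷ 0.99 = 1/99.
Likelihood ratio per anachronistic feature = 1.3.
Target odds = 3.
Need (1/99) × 1.3ⁿ ≥ 3, i.e. 1.3ⁿ ≥ 297.
1.3²¹ ≈247.065 falls short of 297 but 1.3²² ≈321.184 reaches it, so n = 22.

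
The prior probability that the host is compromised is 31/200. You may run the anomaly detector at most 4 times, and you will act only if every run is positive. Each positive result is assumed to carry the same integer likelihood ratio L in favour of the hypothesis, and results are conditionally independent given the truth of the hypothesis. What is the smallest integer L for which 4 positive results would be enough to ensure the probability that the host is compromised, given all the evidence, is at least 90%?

Prior odds = 0.155/0.845 = 31/169.
Target odds = 0.9/0.1 = 9.
Need L⁴ ≥ 9 ÷ (31/169) = 1521/31.
2⁴ = 16 < 1521/31 ≤ 81 = 3⁴, so L = 3.

3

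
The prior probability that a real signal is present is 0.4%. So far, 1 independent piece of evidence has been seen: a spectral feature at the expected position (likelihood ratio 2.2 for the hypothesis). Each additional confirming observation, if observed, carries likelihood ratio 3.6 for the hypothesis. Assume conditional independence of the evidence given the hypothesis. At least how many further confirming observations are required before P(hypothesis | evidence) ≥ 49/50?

7

Prior odds = 0.004/0.996 = 1/249.
Bayes factor of the evidence already in hand = 2.2.
Odds after that evidence = (1/249) × 2.2 = 11/1245.
Target odds = 0.98/0.02 = 49.
Need 3.6ⁿ ≥ 49 ÷ (11/1245) = 61005/11.
3.6⁶ = 34012224/15625 falls short of 61005/11 but 3.6⁷ = 612220032/78125 reaches it, so n = 7.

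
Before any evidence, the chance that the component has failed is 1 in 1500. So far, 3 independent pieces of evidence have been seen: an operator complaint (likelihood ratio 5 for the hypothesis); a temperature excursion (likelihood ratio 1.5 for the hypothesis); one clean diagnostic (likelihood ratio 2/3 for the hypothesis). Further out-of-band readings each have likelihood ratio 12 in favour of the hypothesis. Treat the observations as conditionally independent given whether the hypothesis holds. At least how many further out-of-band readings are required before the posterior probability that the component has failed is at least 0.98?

4

Prior odds = (1/1500)/(1499/1500) = 1/1499.
Combined Bayes factor of the evidence already in hand = 5 × 1.5 × (2/3) = 5.
Odds after that evidence = (1/1499) × 5 = 5/1499.
Target odds = 0.98/0.02 = 49.
Need 12ⁿ ≥ 49 ÷ (5/1499) = 14690.2.
12³ = 1728 falls short of 14690.2 but 12⁴ = 20736 reaches it, so n = 4.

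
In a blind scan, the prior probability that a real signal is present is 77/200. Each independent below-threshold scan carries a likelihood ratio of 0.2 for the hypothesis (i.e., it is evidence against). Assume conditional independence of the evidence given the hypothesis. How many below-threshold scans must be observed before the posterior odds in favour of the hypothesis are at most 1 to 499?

4

Prior odds: 0.385 ÷ 0.615 = 77/123.
Likelihood ratio per below-threshold scan = 0.2.
Target odds = 1/499.
Need (77/123) × 0.2ⁿ ≤ 1/499, i.e. 0.2ⁿ ≤ 123/38423.
0.2³ = 0.008 is still above 123/38423 but 0.2⁴ = 0.0016 is at or below it, so n = 4.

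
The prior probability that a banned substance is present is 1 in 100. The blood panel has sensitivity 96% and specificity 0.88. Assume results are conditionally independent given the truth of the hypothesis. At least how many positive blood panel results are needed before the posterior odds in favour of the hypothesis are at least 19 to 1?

Prior odds = 0.01/0.99 = 1/99.
False-positive rate = 1 − 0.88 = 0.12; likelihood ratio of a positive = 0.96/0.12 = 8.
Target odds = 19.
Require 8ⁿ ≥ 19 ÷ (1/99) = 1881.
8³ = 512 falls short of 1881 but 8⁴ = 4096 reaches it, so n = 4.

4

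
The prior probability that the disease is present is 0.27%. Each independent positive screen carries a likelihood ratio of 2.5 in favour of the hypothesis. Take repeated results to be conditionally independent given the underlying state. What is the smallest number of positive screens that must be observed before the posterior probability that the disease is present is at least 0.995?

13

Prior odds: 0.0027 ÷ 0.9973 = 27/9973.
Likelihood ratio per positive screen = 2.5.
Target posterior odds = 0.995/0.005 = 199.
Need (27/9973) × 2.5ⁿ ≥ 199, i.e. 2.5ⁿ ≥ 1984627/27.
2.5¹² = 244140625/4096 falls short of 1984627/27 but 2.5¹³ ≈149012 reaches it, so n = 13.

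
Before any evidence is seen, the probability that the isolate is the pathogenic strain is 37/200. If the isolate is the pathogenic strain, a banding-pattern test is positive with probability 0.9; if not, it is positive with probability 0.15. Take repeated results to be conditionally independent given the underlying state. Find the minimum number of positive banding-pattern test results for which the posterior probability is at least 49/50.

Prior odds: 0.185 ÷ 0.815 = 37/163.
Likelihood ratio of a positive = 0.9/0.15 = 6.
Target posterior odds = 0.98/0.02 = 49.
Require 6ⁿ ≥ 49 ÷ (37/163) = 7987/37.
6² = 36 falls short of 7987/37 but 6³ = 216 reaches it, so n = 3.

3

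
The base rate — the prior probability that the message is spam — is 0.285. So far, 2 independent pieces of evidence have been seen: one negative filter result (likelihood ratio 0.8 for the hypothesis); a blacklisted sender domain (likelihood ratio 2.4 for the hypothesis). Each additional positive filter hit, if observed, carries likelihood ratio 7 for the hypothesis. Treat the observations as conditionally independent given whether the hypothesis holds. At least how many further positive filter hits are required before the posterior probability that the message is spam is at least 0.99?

Prior odds = 0.285/0.715 = 57/143.
Combined Bayes factor of the evidence already in hand = 0.8 × 2.4 = 1.92.
Odds after that evidence = (57/143) × 1.92 = 2736/3575.
Target odds = 0.99/0.01 = 99.
Need 7ⁿ ≥ 99 ÷ (2736/3575) = 39325/304.
7² = 49 falls short of 39325/304 but 7³ = 343 reaches it, so n = 3.

3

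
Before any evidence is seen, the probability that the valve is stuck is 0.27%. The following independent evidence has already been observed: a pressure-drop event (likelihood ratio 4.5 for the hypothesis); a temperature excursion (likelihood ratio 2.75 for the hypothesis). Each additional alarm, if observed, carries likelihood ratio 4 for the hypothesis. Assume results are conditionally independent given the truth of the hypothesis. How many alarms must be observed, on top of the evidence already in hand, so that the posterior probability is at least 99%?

Prior odds = 0.0027/0.9973 = 27/9973.
Combined Bayes factor of the evidence already in hand = 4.5 × 2.75 = 12.375.
Odds after that evidence = (27/9973) × 12.375 = 2673/79784.
Target odds = 0.99/0.01 = 99.
Need 4ⁿ ≥ 99 ÷ (2673/79784) = 79784/27.
4⁵ = 1024 falls short of 79784/27 but 4⁶ = 4096 reaches it, so n = 6.

6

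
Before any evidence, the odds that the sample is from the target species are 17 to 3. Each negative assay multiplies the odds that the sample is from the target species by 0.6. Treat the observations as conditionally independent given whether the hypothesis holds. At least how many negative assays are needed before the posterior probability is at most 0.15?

Prior odds = 17/3.
Likelihood ratio per negative assay = 0.6.
Target posterior odds = 0.15/0.85 = 3/17.
Require 0.6ⁿ ≤ 3/17 ÷ (17/3) = 9/289.
0.6⁶ = 729/15625 is still above 9/289 but 0.6⁷ = 2187/78125 is at or below it, so n = 7.

7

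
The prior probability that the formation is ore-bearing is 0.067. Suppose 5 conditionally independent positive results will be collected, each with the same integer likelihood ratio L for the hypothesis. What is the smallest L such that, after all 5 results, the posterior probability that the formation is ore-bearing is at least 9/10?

Prior odds = 0.067/0.933 = 67/933.
Target odds = 0.9/0.1 = 9.
Need L⁵ ≥ 9 ÷ (67/933) = 8397/67.
2⁵ = 32 < 8397/67 ≤ 243 = 3⁵, so L = 3.

3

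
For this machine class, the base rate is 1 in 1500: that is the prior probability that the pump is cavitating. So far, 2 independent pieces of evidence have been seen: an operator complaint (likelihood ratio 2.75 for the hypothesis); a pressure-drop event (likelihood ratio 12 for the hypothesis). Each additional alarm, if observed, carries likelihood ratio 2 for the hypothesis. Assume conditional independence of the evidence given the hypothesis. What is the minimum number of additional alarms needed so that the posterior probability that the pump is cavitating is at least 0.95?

10

Prior odds = (1/1500)/(1499/1500) = 1/1499.
Combined Bayes factor of the evidence already in hand = 2.75 × 12 = 33.
Odds after that evidence = (1/1499) × 33 = 33/1499.
Target odds = 0.95/0.05 = 19.
Need 2ⁿ ≥ 19 ÷ (33/1499) = 28481/33.
2⁹ = 512 falls short of 28481/33 but 2¹⁰ = 1024 reaches it, so n = 10.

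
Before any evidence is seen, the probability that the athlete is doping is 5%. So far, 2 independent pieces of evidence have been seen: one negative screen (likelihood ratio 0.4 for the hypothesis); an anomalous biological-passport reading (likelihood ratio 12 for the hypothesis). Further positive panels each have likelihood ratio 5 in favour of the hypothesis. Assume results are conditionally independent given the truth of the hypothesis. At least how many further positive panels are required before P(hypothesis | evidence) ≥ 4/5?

Prior odds = 0.05/0.95 = 1/19.
Combined Bayes factor of the evidence already in hand = 0.4 × 12 = 4.8.
Odds after that evidence = (1/19) × 4.8 = 24/95.
Target odds = 0.8/0.2 = 4.
Need 5ⁿ ≥ 4 ÷ (24/95) = 95/6.
5¹ = 5 falls short of 95/6 but 5² = 25 reaches it, so n = 2.

2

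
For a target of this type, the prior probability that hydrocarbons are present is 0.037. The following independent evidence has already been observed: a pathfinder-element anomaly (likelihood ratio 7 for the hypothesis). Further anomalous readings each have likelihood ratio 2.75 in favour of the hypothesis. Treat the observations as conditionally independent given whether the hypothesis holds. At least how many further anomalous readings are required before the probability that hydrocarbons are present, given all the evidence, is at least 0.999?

Prior odds = 0.037/0.963 = 37/963.
Bayes factor of the evidence already in hand = 7.
Odds after that evidence = (37/963) × 7 = 259/963.
Target odds = 0.999/0.001 = 999.
Need 2.75ⁿ ≥ 999 ÷ (259/963) = 26001/7.
2.75⁸ = 214358881/65536 falls short of 26001/7 but 2.75⁹ ≈8994.86 reaches it, so n = 9.

9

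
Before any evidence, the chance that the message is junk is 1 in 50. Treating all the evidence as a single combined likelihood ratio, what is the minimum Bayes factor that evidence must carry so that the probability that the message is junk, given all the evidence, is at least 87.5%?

Prior odds = 0.02/0.98 = 1/49.
Target odds = 0.875/0.125 = 7.
Required Bayes factor = 7 ÷ (1/49) = 343.

343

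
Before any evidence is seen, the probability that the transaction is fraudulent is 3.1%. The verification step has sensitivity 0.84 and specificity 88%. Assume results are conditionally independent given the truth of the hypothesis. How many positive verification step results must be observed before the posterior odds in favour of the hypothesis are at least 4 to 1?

3

Prior odds = 0.031/0.969 = 31/969.
False-positive rate = 1 − 0.88 = 0.12; likelihood ratio of a positive = 0.84/0.12 = 7.
Target odds = 4.
Require 7ⁿ ≥ 4 ÷ (31/969) = 3876/31.
7² = 49 falls short of 3876/31 but 7³ = 343 reaches it, so n = 3.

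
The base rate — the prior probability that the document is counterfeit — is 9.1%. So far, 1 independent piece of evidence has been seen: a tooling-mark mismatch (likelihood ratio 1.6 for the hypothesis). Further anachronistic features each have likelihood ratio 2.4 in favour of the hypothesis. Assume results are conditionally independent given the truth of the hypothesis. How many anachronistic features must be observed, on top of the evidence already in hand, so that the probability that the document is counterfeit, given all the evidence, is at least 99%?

8

Prior odds = 0.091/0.909 = 91/909.
Bayes factor of the evidence already in hand = 1.6.
Odds after that evidence = (91/909) × 1.6 = 728/4545.
Target odds = 0.99/0.01 = 99.
Need 2.4ⁿ ≥ 99 ÷ (728/4545) = 449955/728.
2.4⁷ = 35831808/78125 falls short of 449955/728 but 2.4⁸ = 429981696/390625 reaches it, so n = 8.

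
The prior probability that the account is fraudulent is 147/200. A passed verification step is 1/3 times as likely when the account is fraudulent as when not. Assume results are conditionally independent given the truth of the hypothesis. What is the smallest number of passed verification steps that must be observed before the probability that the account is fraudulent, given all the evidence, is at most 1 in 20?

4

Prior odds: 0.735 ÷ 0.265 = 147/53.
Likelihood ratio per passed verification step = 1/3.
Target odds: 0.05 ÷ 0.95 = 1/19.
Need (147/53) × (1/3)ⁿ ≤ 1/19, i.e. (1/3)ⁿ ≤ 53/2793.
(1/3)³ = 1/27 is still above 53/2793 but (1/3)⁴ = 1/81 is at or below it, so n = 4.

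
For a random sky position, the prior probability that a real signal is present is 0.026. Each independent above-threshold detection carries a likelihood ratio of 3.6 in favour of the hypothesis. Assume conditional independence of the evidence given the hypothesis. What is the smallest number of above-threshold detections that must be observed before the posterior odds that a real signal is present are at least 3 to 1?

4

Prior odds = 0.026/0.974 = 13/487.
Likelihood ratio per above-threshold detection = 3.6.
Target odds = 3.
Need (13/487) × 3.6ⁿ ≥ 3, i.e. 3.6ⁿ ≥ 1461/13.
3.6³ = 46.656 falls short of 1461/13 but 3.6⁴ = 167.9616 reaches it, so n = 4.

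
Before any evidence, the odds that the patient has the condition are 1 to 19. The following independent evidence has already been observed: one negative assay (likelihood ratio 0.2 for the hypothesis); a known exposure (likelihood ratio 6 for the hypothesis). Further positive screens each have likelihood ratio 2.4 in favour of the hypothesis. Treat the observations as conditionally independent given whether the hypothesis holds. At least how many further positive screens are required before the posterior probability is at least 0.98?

Prior odds = 1/19.
Combined Bayes factor of the evidence already in hand = 0.2 × 6 = 1.2.
Odds after that evidence = (1/19) × 1.2 = 6/95.
Target odds = 0.98/0.02 = 49.
Need 2.4ⁿ ≥ 49 ÷ (6/95) = 4655/6.
2.4⁷ = 35831808/78125 falls short of 4655/6 but 2.4⁸ = 429981696/390625 reaches it, so n = 8.

8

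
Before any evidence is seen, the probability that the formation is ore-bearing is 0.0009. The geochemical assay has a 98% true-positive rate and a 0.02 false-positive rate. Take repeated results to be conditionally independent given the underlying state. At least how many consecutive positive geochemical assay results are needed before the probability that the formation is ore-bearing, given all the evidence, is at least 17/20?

3

Prior odds: 0.0009 ÷ 0.9991 = 9/9991.
Likelihood ratio of a positive result = 0.98/0.02 = 49.
Target odds: 0.85 ÷ 0.15 = 17/3.
Require 49ⁿ ≥ 17/3 ÷ (9/9991) = 169847/27.
49² = 2401 falls short of 169847/27 but 49³ = 117649 reaches it, so n = 3.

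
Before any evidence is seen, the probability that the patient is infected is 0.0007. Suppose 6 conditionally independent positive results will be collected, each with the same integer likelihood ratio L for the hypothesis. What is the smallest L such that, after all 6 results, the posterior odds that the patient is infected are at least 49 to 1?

7

Prior odds = 0.0007/0.9993 = 7/9993.
Target odds = 49.
Need L⁶ ≥ 49 ÷ (7/9993) = 69951.
6⁶ = 46656 < 69951 ≤ 117649 = 7⁶, so L = 7.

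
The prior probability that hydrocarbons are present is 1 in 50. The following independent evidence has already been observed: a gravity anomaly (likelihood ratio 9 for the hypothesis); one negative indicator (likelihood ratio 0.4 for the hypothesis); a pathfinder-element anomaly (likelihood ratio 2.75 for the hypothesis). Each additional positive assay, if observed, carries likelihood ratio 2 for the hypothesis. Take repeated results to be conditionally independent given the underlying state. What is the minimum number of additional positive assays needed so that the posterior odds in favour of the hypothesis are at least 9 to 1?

Prior odds = 0.02/0.98 = 1/49.
Combined Bayes factor of the evidence already in hand = 9 × 0.4 × 2.75 = 9.9.
Odds after that evidence = (1/49) × 9.9 = 99/490.
Target odds = 9.
Need 2ⁿ ≥ 9 ÷ (99/490) = 490/11.
2⁵ = 32 falls short of 490/11 but 2⁶ = 64 reaches it, so n = 6.

6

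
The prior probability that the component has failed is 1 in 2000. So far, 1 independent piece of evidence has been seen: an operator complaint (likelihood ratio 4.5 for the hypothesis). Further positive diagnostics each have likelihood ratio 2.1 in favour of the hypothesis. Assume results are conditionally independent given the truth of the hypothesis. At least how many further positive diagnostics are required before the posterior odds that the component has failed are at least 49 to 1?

Prior odds = 0.0005/0.9995 = 1/1999.
Bayes factor of the evidence already in hand = 4.5.
Odds after that evidence = (1/1999) × 4.5 = 9/3998.
Target odds = 49.
Need 2.1ⁿ ≥ 49 ÷ (9/3998) = 195902/9.
2.1¹³ ≈15447.2 falls short of 195902/9 but 2.1¹⁴ ≈32439.2 reaches it, so n = 14.

14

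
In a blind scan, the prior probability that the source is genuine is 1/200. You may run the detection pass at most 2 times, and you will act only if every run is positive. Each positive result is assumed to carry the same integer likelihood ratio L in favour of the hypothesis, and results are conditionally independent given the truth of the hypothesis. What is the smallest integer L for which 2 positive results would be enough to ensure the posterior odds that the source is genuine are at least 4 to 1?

29

Prior odds = 0.005/0.995 = 1/199.
Target odds = 4.
Need L² ≥ 4 ÷ (1/199) = 796.
28² = 784 < 796 ≤ 841 = 29², so L = 29.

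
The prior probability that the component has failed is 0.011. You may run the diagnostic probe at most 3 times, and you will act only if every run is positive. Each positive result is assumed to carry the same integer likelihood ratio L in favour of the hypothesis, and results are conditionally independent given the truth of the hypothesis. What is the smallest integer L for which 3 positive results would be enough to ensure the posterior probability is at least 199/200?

27

Prior odds = 0.011/0.989 = 11/989.
Target odds = 0.995/0.005 = 199.
Need L³ ≥ 199 ÷ (11/989) = 196811/11.
26³ = 17576 < 196811/11 ≤ 19683 = 27³, so L = 27.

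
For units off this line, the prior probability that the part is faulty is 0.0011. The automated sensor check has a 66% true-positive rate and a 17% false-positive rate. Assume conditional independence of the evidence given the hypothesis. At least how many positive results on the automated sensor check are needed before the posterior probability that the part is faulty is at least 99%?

9

Prior odds = 0.0011/0.9989 = 11/9989.
Likelihood ratio of a positive result = 0.66/0.17 = 66/17.
Target odds: 0.99 ÷ 0.01 = 99.
Need (11/9989) × (66/17)ⁿ ≥ 99, i.e. (66/17)ⁿ ≥ 89901.
(66/17)⁸ ≈51613.1 falls short of 89901 but (66/17)⁹ ≈200380 reaches it, so n = 9.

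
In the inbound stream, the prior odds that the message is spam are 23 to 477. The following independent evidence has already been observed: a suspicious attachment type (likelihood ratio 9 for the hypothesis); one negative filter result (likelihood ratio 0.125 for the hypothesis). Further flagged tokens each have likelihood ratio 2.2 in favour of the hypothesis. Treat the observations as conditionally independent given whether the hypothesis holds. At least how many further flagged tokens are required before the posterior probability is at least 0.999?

13

Prior odds = 23/477.
Combined Bayes factor of the evidence already in hand = 9 × 0.125 = 1.125.
Odds after that evidence = (23/477) × 1.125 = 23/424.
Target odds = 0.999/0.001 = 999.
Need 2.2ⁿ ≥ 999 ÷ (23/424) = 423576/23.
2.2¹² ≈12855 falls short of 423576/23 but 2.2¹³ ≈28281 reaches it, so n = 13.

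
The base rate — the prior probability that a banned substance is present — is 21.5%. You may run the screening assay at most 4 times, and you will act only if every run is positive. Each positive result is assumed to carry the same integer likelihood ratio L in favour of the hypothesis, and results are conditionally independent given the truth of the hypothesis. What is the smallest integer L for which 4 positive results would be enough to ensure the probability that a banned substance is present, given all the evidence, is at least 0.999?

8

Prior odds = 0.215/0.785 = 43/157.
Target odds = 0.999/0.001 = 999.
Need L⁴ ≥ 999 ÷ (43/157) = 156843/43.
7⁴ = 2401 < 156843/43 ≤ 4096 = 8⁴, so L = 8.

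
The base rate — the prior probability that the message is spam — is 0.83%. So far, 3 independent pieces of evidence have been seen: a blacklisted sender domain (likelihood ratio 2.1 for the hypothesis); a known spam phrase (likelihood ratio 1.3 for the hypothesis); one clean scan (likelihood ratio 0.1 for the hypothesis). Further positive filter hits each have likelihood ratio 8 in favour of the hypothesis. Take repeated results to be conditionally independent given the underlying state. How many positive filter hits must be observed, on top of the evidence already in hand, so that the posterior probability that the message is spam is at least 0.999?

7

Prior odds = 0.0083/0.9917 = 83/9917.
Combined Bayes factor of the evidence already in hand = 2.1 × 1.3 × 0.1 = 0.273.
Odds after that evidence = (83/9917) × 0.273 = 22659/9917000.
Target odds = 0.999/0.001 = 999.
Need 8ⁿ ≥ 999 ÷ (22659/9917000) = ≈437225.
8⁶ = 262144 falls short of ≈437225 but 8⁷ = 2097152 reaches it, so n = 7.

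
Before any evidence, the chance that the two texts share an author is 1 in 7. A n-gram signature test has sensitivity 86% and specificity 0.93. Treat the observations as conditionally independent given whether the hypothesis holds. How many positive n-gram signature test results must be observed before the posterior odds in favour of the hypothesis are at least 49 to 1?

3

Prior odds: (1/7) ÷ (6/7) = 1/6.
False-positive rate = 1 − 0.93 = 0.07; likelihood ratio of a positive = 0.86/0.07 = 86/7.
Target odds = 49.
Require (86/7)ⁿ ≥ 49 ÷ (1/6) = 294.
(86/7)² = 7396/49 falls short of 294 but (86/7)³ = 636056/343 reaches it, so n = 3.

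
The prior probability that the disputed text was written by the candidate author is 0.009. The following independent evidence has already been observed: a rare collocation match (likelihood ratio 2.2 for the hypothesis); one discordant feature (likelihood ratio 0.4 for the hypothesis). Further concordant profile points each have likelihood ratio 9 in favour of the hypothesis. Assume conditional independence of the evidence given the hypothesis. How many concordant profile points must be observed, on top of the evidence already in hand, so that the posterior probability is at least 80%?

Prior odds = 0.009/0.991 = 9/991.
Combined Bayes factor of the evidence already in hand = 2.2 × 0.4 = 0.88.
Odds after that evidence = (9/991) × 0.88 = 198/24775.
Target odds = 0.8/0.2 = 4.
Need 9ⁿ ≥ 4 ÷ (198/24775) = 49550/99.
9² = 81 falls short of 49550/99 but 9³ = 729 reaches it, so n = 3.

3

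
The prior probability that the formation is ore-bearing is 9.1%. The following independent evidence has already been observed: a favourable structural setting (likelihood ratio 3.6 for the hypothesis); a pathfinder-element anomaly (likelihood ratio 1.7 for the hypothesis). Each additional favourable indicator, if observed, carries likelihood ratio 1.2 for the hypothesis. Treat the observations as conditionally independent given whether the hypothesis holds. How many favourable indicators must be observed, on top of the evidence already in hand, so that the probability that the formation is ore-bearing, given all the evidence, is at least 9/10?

Prior odds = 0.091/0.909 = 91/909.
Combined Bayes factor of the evidence already in hand = 3.6 × 1.7 = 6.12.
Odds after that evidence = (91/909) × 6.12 = 1547/2525.
Target odds = 0.9/0.1 = 9.
Need 1.2ⁿ ≥ 9 ÷ (1547/2525) = 22725/1547.
1.2¹⁴ ≈12.8392 falls short of 22725/1547 but 1.2¹⁵ ≈15.407 reaches it, so n = 15.

15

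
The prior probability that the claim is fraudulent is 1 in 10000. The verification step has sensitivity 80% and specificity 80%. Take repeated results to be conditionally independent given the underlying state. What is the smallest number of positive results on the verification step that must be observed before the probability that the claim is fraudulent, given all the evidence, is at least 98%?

Prior odds: 0.0001 ÷ 0.9999 = 1/9999.
False-positive rate = 1 − 0.8 = 0.2; likelihood ratio of a positive = 0.8/0.2 = 4.
Target odds: 0.98 ÷ 0.02 = 49.
Require 4ⁿ ≥ 49 ÷ (1/9999) = 489951.
4⁹ = 262144 falls short of 489951 but 4¹⁰ = 1048576 reaches it, so n = 10.

10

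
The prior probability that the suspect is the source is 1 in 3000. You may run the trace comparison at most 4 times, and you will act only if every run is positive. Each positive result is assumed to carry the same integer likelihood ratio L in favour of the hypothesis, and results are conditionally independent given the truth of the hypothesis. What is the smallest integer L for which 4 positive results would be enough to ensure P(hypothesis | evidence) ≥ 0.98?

20

Prior odds = (1/3000)/(2999/3000) = 1/2999.
Target odds = 0.98/0.02 = 49.
Need L⁴ ≥ 49 ÷ (1/2999) = 146951.
19⁴ = 130321 < 146951 ≤ 160000 = 20⁴, so L = 20.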